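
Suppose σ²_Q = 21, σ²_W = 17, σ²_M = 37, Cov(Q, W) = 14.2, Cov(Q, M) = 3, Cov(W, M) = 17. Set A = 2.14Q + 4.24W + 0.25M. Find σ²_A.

σ²_A = 701.04354

σ²_A = a²·σ²_Q + b²·σ²_W + c²·σ²_M + 2ab·Cov(Q, W) + 2ac·Cov(Q, M) + 2bc·Cov(W, M), with a = 2.14, b = 4.24, c = 0.25.
= 96.1716 + 305.6192 + 2.3125 + 257.69024 + 3.21 + 36.04
= 701.04354.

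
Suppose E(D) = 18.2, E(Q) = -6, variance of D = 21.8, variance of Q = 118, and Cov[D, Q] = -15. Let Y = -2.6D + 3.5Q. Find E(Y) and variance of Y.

E(Y) = (-2.6)·E(D) + 3.5·E(Q) = (-2.6)·18.2 + 3.5·(-6) = -68.32.
variance of Y = a²·variance of D + b²·variance of Q + 2ab·Cov[D, Q] with a = -2.6, b = 3.5.
= (-2.6)²·21.8 + 3.5²·118 + 2·(-2.6)·3.5·(-15)
= 147.368 + 1445.5 + 273 = 1865.868.

E(Y) = -68.32, variance of Y = 1865.868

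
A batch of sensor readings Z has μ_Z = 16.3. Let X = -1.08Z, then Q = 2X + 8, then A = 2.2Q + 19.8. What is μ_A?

μ_A = -40.0576

μ_X = (-1.08)·16.3 = -17.604.
μ_Q = 2·(-17.604) + 8 = -27.208.
μ_A = 2.2·(-27.208) + 19.8 = -40.0576.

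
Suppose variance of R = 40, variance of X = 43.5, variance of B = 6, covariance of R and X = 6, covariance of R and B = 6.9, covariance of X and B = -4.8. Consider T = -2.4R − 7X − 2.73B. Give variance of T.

variance of T = 2515.179

variance of T = a²·variance of R + b²·variance of X + c²·variance of B + 2ab·covariance of R and X + 2ac·covariance of R and B + 2bc·covariance of X and B, with a = -2.4, b = -7, c = -2.73.
= 230.4 + 2131.5 + 44.7174 + 201.6 + 90.4176 + (-183.456)
= 2515.179.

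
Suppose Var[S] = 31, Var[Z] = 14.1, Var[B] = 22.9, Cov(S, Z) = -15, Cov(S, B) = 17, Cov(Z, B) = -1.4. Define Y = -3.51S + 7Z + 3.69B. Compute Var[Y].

Var[Y] = a²·Var[S] + b²·Var[Z] + c²·Var[B] + 2ab·Cov(S, Z) + 2ac·Cov(S, B) + 2bc·Cov(Z, B), with a = -3.51, b = 7, c = 3.69.
= 381.9231 + 690.9 + 311.80869 + 737.1 + (-440.3646) + (-72.324)
= 1609.04319.

Var[Y] = 1609.04319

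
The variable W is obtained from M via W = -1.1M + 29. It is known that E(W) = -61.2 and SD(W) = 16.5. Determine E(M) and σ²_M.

From W = -1.1M + 29: E(W) = a·E(M) + b, so E(M) = (E(W) − b)/a = (-61.2 − 29)/(-1.1) = 82.
σ²_W = 16.5² = 272.25.
σ²_W = a²·σ²_M, so σ²_M = 272.25/(-1.1)² = 225.

E(M) = 82, σ²_M = 225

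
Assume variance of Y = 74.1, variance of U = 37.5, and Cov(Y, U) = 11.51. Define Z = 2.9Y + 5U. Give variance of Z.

variance of Z = a²·variance of Y + b²·variance of U + 2ab·Cov(Y, U) with a = 2.9, b = 5.
= 2.9²·74.1 + 5²·37.5 + 2·2.9·5·11.51
= 623.181 + 937.5 + 333.79 = 1894.471.

variance of Z = 1894.471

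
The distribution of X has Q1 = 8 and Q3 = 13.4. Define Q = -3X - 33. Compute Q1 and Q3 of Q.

a = -3 < 0 reverses order: Q1(Q) comes from Q3(X), Q3(Q) from Q1(X).
Q1(Q) = (-3)·13.4 + (-33) = -73.2; Q3(Q) = (-3)·8 + (-33) = -57.

Q1(Q) = -73.2, Q3(Q) = -57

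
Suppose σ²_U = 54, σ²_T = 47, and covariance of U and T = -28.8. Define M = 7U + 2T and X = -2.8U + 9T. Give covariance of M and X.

By bilinearity, covariance of M and X = ac·σ²_U + bd·σ²_T + (ad+bc)·covariance of U and T, with a=7, b=2, c=-2.8, d=9.
ac·σ²_U = 7·(-2.8)·54 = -1058.4
bd·σ²_T = 2·9·47 = 846
(ad+bc)·covariance of U and T = (57.4)·(-28.8) = -1653.12
covariance of M and X = -1058.4 + 846 + (-1653.12) = -1865.52.

covariance of M and X = -1865.52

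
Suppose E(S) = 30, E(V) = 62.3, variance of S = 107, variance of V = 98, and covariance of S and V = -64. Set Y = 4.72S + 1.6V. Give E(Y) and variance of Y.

E(Y) = 241.28, variance of Y = 1668.0128

E(Y) = 4.72·E(S) + 1.6·E(V) = 4.72·30 + 1.6·62.3 = 241.28.
variance of Y = a²·variance of S + b²·variance of V + 2ab·covariance of S and V with a = 4.72, b = 1.6.
= 4.72²·107 + 1.6²·98 + 2·4.72·1.6·(-64)
= 2383.7888 + 250.88 + (-966.656) = 1668.0128.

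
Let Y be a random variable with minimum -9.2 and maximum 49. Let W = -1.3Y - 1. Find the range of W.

Range of Y = 49 − (-9.2) = 58.2.
Range(W) = |a|·Range(Y) = |-1.3|·58.2 = 75.66.

Range(W) = 75.66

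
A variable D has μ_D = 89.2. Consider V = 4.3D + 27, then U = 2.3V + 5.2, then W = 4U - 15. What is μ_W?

μ_V = 4.3·89.2 + 27 = 410.56.
μ_U = 2.3·410.56 + 5.2 = 949.488.
μ_W = 4·949.488 + (-15) = 3782.952.

μ_W = 3782.952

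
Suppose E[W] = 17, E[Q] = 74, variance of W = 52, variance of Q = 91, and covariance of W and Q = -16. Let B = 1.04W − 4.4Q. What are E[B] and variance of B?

E[B] = -307.92, variance of B = 1964.4352

E[B] = 1.04·E[W] + (-4.4)·E[Q] = 1.04·17 + (-4.4)·74 = -307.92.
variance of B = a²·variance of W + b²·variance of Q + 2ab·covariance of W and Q with a = 1.04, b = -4.4.
= 1.04²·52 + (-4.4)²·91 + 2·1.04·(-4.4)·(-16)
= 56.2432 + 1761.76 + 146.432 = 1964.4352.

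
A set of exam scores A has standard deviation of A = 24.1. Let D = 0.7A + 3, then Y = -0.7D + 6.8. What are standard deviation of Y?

standard deviation of Y = 11.809

standard deviation of D = |0.7|·24.1 = 16.87.
standard deviation of Y = |-0.7|·16.87 = 11.809.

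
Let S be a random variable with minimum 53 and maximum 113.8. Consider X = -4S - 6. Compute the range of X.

Range of S = 113.8 − 53 = 60.8.
Range(X) = |a|·Range(S) = |-4|·60.8 = 243.2.

Range(X) = 243.2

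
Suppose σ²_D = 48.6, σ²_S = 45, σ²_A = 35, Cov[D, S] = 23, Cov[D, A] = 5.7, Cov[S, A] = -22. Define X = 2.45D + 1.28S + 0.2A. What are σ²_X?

σ²_X = 505.4275

σ²_X = a²·σ²_D + b²·σ²_S + c²·σ²_A + 2ab·Cov[D, S] + 2ac·Cov[D, A] + 2bc·Cov[S, A], with a = 2.45, b = 1.28, c = 0.2.
= 291.7215 + 73.728 + 1.4 + 144.256 + 5.586 + (-11.264)
= 505.4275.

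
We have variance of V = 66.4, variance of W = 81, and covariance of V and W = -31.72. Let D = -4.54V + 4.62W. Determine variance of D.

variance of D = a²·variance of V + b²·variance of W + 2ab·covariance of V and W with a = -4.54, b = 4.62.
= (-4.54)²·66.4 + 4.62²·81 + 2·(-4.54)·4.62·(-31.72)
= 1368.61024 + 1728.8964 + 1330.641312 = 4428.147952.

variance of D = 4428.147952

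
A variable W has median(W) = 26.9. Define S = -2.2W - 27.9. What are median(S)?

A linear map preserves order up to sign, so median(S) = a·median(W) + b = (-2.2)·26.9 + (-27.9) = -87.08.

median(S) = -87.08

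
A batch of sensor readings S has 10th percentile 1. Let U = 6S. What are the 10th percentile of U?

10th percentile of U = 6

Since a = 6 > 0 the transformation is increasing, so the 10th percentile of U = a·(P_{10} of S) + b = 6·1 = 6.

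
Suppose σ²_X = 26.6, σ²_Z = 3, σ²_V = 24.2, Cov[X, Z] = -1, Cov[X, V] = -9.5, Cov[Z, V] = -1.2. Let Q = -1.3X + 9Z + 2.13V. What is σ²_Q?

σ²_Q = a²·σ²_X + b²·σ²_Z + c²·σ²_V + 2ab·Cov[X, Z] + 2ac·Cov[X, V] + 2bc·Cov[Z, V], with a = -1.3, b = 9, c = 2.13.
= 44.954 + 243 + 109.79298 + 23.4 + 52.611 + (-46.008)
= 427.74998.

σ²_Q = 427.74998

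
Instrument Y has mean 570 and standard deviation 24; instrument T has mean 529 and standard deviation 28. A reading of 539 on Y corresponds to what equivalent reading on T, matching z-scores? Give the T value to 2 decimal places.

z = (539 − 570)/24 ≈ -1.2917.
T = 529 + z·28 = 529 + (539 − 570)·28/24 ≈ 492.83.

T = 492.83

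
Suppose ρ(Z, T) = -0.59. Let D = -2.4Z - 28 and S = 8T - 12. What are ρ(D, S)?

ρ(D, S) = 0.59

Linear rescalings preserve |correlation|; the slopes -2.4 and 8 have opposite signs, so the correlation flips sign: ρ(D, S) = −ρ(Z, T) = 0.59.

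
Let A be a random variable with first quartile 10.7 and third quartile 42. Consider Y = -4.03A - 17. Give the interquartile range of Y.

IQR(Y) = 126.139

IQR of A = Q3 − Q1 = 42 − 10.7 = 31.3.
Under Y = aA + b, IQR(Y) = |a|·IQR(A) = |-4.03|·31.3 = 126.139 (shifts cancel; spread scales by |a|).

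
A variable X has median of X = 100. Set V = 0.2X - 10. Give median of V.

median of V = 10

A linear map preserves order up to sign, so median of V = a·median of X + b = 0.2·100 + (-10) = 10.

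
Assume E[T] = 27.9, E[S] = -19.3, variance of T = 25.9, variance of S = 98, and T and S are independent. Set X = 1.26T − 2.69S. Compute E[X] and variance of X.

E[X] = 87.071, variance of X = 750.25664

E[X] = 1.26·E[T] + (-2.69)·E[S] = 1.26·27.9 + (-2.69)·(-19.3) = 87.071.
variance of X = a²·variance of T + b²·variance of S + 2ab·Cov(T, S) with a = 1.26, b = -2.69.
Independence gives Cov(T, S) = 0.
= 1.26²·25.9 + (-2.69)²·98 + 2·1.26·(-2.69)·0
= 41.11884 + 709.1378 + 0 = 750.25664.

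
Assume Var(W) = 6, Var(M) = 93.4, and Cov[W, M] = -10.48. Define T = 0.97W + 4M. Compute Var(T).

Var(T) = a²·Var(W) + b²·Var(M) + 2ab·Cov[W, M] with a = 0.97, b = 4.
= 0.97²·6 + 4²·93.4 + 2·0.97·4·(-10.48)
= 5.6454 + 1494.4 + (-81.3248) = 1418.7206.

Var(T) = 1418.7206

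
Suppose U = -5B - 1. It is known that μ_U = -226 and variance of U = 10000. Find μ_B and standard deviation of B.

μ_B = 45, standard deviation of B = 20

From U = -5B - 1: μ_U = a·μ_B + b, so μ_B = (μ_U − b)/a = (-226 − (-1))/(-5) = 45.
standard deviation of U = √10000 = 100.
standard deviation of U = |a|·standard deviation of B, so standard deviation of B = 100/|-5| = 20.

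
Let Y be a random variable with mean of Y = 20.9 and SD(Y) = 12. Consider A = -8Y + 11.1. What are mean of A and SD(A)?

A = -8Y + 11.1 is linear with a = -8, b = 11.1.
mean of A = a·mean of Y + b = (-8)·20.9 + 11.1 = -156.1.
SD(A) = |a|·SD(Y) = |-8|·12 = 96.

mean of A = -156.1, SD(A) = 96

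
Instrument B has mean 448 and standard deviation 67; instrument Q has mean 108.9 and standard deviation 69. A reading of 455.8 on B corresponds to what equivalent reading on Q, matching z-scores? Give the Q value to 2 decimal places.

Q = 116.93

z = (455.8 − 448)/67 ≈ 0.1164.
Q = 108.9 + z·69 = 108.9 + (455.8 − 448)·69/67 ≈ 116.93.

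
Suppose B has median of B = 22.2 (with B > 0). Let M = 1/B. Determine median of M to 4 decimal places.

1/B is monotone on this domain, so median of M = 1/(22.2) ≈ 0.045.

median of M = 0.045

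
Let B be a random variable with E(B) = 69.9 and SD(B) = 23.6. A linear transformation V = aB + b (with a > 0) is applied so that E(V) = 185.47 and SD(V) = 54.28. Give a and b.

a = 2.3, b = 24.7

SD(V) = a·SD(B) (a > 0), so a = 54.28/23.6 = 2.3.
E(V) = a·E(B) + b, so b = 185.47 − 2.3·69.9 = 24.7.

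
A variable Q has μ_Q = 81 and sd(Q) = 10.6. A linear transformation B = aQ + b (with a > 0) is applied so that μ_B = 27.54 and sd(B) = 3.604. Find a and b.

a = 0.34, b = 0

sd(B) = a·sd(Q) (a > 0), so a = 3.604/10.6 = 0.34.
μ_B = a·μ_Q + b, so b = 27.54 − 0.34·81 = 0.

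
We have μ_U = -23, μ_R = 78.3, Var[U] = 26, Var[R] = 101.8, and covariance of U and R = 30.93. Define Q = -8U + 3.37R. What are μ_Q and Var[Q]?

μ_Q = 447.871, Var[Q] = 1152.38682

μ_Q = (-8)·μ_U + 3.37·μ_R = (-8)·(-23) + 3.37·78.3 = 447.871.
Var[Q] = a²·Var[U] + b²·Var[R] + 2ab·covariance of U and R with a = -8, b = 3.37.
= (-8)²·26 + 3.37²·101.8 + 2·(-8)·3.37·30.93
= 1664 + 1156.13242 + (-1667.7456) = 1152.38682.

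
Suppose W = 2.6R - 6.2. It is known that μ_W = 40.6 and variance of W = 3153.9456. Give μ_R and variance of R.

μ_R = 18, variance of R = 466.56

From W = 2.6R - 6.2: μ_W = a·μ_R + b, so μ_R = (μ_W − b)/a = (40.6 − (-6.2))/2.6 = 18.
variance of W = a²·variance of R, so variance of R = 3153.9456/2.6² = 466.56.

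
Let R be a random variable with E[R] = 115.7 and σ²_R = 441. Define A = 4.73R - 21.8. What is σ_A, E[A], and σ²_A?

σ_A = 99.33, E[A] = 525.461, σ²_A = 9866.4489

A = 4.73R - 21.8 is linear with a = 4.73, b = -21.8.
σ_R = √441 = 21.
σ_A = |a|·σ_R = |4.73|·21 = 99.33.
E[A] = a·E[R] + b = 4.73·115.7 + (-21.8) = 525.461.
σ²_A = a²·σ²_R = 4.73²·441 = 9866.4489 (the additive constant -21.8 does not affect variance).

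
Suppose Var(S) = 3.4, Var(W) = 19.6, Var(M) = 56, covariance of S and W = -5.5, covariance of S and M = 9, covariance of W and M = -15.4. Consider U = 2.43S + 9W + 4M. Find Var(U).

Var(U) = a²·Var(S) + b²·Var(W) + c²·Var(M) + 2ab·covariance of S and W + 2ac·covariance of S and M + 2bc·covariance of W and M, with a = 2.43, b = 9, c = 4.
= 20.07666 + 1587.6 + 896 + (-240.57) + 174.96 + (-1108.8)
= 1329.26666.

Var(U) = 1329.26666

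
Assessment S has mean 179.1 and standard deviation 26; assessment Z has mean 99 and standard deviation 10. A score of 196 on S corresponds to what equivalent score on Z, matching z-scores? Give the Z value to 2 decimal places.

Z = 105.50

z = (196 − 179.1)/26 = 0.65.
Z = 99 + z·10 = 99 + (196 − 179.1)·10/26 = 105.50.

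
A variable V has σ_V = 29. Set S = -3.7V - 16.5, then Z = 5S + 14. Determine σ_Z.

σ_Z = 536.5

σ_S = |-3.7|·29 = 107.3.
σ_Z = |5|·107.3 = 536.5.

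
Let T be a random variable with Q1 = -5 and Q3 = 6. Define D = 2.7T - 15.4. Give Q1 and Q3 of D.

Q1(D) = -28.9, Q3(D) = 0.8

a = 2.7 > 0: Q1(D) = a·Q1(T)+b = -28.9, Q3(D) = a·Q3(T)+b = 0.8.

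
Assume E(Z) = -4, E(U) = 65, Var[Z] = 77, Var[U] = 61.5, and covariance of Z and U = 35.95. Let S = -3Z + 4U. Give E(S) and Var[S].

E(S) = (-3)·E(Z) + 4·E(U) = (-3)·(-4) + 4·65 = 272.
Var[S] = a²·Var[Z] + b²·Var[U] + 2ab·covariance of Z and U with a = -3, b = 4.
= (-3)²·77 + 4²·61.5 + 2·(-3)·4·35.95
= 693 + 984 + (-862.8) = 814.2.

E(S) = 272, Var[S] = 814.2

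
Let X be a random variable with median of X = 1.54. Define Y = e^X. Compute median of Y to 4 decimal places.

e^X is monotone on this domain, so median of Y = exp(1.54) ≈ 4.6646.

median of Y = 4.6646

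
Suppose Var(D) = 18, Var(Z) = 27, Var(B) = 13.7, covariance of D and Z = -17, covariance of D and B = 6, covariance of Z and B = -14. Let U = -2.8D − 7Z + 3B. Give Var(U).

Var(U) = 1408.22

Var(U) = a²·Var(D) + b²·Var(Z) + c²·Var(B) + 2ab·covariance of D and Z + 2ac·covariance of D and B + 2bc·covariance of Z and B, with a = -2.8, b = -7, c = 3.
= 141.12 + 1323 + 123.3 + (-666.4) + (-100.8) + 588
= 1408.22.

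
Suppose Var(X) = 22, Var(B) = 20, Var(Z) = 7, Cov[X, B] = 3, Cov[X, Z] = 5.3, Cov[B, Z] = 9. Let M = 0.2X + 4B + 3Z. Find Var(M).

Var(M) = 611.04

Var(M) = a²·Var(X) + b²·Var(B) + c²·Var(Z) + 2ab·Cov[X, B] + 2ac·Cov[X, Z] + 2bc·Cov[B, Z], with a = 0.2, b = 4, c = 3.
= 0.88 + 320 + 63 + 4.8 + 6.36 + 216
= 611.04.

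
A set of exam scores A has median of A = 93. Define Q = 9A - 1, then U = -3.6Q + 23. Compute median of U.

median of U = -2986.6

median of Q = 9·93 + (-1) = 836.
median of U = (-3.6)·836 + 23 = -2986.6.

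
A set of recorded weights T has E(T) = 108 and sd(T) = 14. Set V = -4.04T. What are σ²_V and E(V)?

σ²_V = 3199.0336, E(V) = -436.32

V = -4.04T is linear with a = -4.04, b = 0.
σ²_T = 14² = 196.
σ²_V = a²·σ²_T = (-4.04)²·196 = 3199.0336.
E(V) = a·E(T) + b = (-4.04)·108 = -436.32.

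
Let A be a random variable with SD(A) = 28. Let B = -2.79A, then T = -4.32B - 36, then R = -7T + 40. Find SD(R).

SD(B) = |-2.79|·28 = 78.12.
SD(T) = |-4.32|·78.12 = 337.4784.
SD(R) = |-7|·337.4784 = 2362.3488.

SD(R) = 2362.3488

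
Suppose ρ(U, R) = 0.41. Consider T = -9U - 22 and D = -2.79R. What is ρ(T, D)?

Linear rescalings preserve correlation up to sign; here the slopes -9 and -2.79 have the same sign, so ρ(T, D) = ρ(U, R) = 0.41.

ρ(T, D) = 0.41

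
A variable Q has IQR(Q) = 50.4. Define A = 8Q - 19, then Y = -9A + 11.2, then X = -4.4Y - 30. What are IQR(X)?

IQR(X) = 15966.72

IQR(A) = |8|·50.4 = 403.2.
IQR(Y) = |-9|·403.2 = 3628.8.
IQR(X) = |-4.4|·3628.8 = 15966.72.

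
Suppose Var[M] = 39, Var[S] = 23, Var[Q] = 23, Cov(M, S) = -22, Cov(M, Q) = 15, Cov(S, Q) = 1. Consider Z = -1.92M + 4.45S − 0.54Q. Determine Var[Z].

Var[Z] = 1008.1679

Var[Z] = a²·Var[M] + b²·Var[S] + c²·Var[Q] + 2ab·Cov(M, S) + 2ac·Cov(M, Q) + 2bc·Cov(S, Q), with a = -1.92, b = 4.45, c = -0.54.
= 143.7696 + 455.4575 + 6.7068 + 375.936 + 31.104 + (-4.806)
= 1008.1679.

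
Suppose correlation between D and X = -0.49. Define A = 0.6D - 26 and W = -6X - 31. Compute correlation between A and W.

correlation between A and W = 0.49

Linear rescalings preserve |correlation|; the slopes 0.6 and -6 have opposite signs, so the correlation flips sign: correlation between A and W = −correlation between D and X = 0.49.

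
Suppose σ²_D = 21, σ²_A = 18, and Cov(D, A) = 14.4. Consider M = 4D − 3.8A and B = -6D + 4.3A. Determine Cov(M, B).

Cov(M, B) = -222.12

By bilinearity, Cov(M, B) = ac·σ²_D + bd·σ²_A + (ad+bc)·Cov(D, A), with a=4, b=-3.8, c=-6, d=4.3.
ac·σ²_D = 4·(-6)·21 = -504
bd·σ²_A = (-3.8)·4.3·18 = -294.12
(ad+bc)·Cov(D, A) = (40)·14.4 = 576
Cov(M, B) = -504 + (-294.12) + 576 = -222.12.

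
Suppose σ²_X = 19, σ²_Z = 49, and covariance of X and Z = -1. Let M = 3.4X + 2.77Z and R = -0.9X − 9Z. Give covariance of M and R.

covariance of M and R = -1246.617

By bilinearity, covariance of M and R = ac·σ²_X + bd·σ²_Z + (ad+bc)·covariance of X and Z, with a=3.4, b=2.77, c=-0.9, d=-9.
ac·σ²_X = 3.4·(-0.9)·19 = -58.14
bd·σ²_Z = 2.77·(-9)·49 = -1221.57
(ad+bc)·covariance of X and Z = (-33.093)·(-1) = 33.093
covariance of M and R = -58.14 + (-1221.57) + 33.093 = -1246.617.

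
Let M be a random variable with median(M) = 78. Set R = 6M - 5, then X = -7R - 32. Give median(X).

median(R) = 6·78 + (-5) = 463.
median(X) = (-7)·463 + (-32) = -3273.

median(X) = -3273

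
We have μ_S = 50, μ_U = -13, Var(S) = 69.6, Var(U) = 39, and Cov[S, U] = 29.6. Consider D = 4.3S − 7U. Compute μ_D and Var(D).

μ_D = 4.3·μ_S + (-7)·μ_U = 4.3·50 + (-7)·(-13) = 306.
Var(D) = a²·Var(S) + b²·Var(U) + 2ab·Cov[S, U] with a = 4.3, b = -7.
= 4.3²·69.6 + (-7)²·39 + 2·4.3·(-7)·29.6
= 1286.904 + 1911 + (-1781.92) = 1415.984.

μ_D = 306, Var(D) = 1415.984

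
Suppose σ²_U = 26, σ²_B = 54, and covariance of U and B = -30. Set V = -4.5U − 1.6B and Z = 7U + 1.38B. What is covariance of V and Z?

By bilinearity, covariance of V and Z = ac·σ²_U + bd·σ²_B + (ad+bc)·covariance of U and B, with a=-4.5, b=-1.6, c=7, d=1.38.
ac·σ²_U = (-4.5)·7·26 = -819
bd·σ²_B = (-1.6)·1.38·54 = -119.232
(ad+bc)·covariance of U and B = (-17.41)·(-30) = 522.3
covariance of V and Z = -819 + (-119.232) + 522.3 = -415.932.

covariance of V and Z = -415.932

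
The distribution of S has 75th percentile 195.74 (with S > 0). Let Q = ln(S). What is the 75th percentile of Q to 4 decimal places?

ln(S) is increasing, so P_{75}(Q) = g(P_{75}(S)) ≈ 5.2768.

75th percentile of Q = 5.2768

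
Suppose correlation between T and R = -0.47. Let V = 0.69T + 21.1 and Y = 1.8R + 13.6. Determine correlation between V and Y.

correlation between V and Y = -0.47

Linear rescalings preserve correlation up to sign; here the slopes 0.69 and 1.8 have the same sign, so correlation between V and Y = correlation between T and R = -0.47.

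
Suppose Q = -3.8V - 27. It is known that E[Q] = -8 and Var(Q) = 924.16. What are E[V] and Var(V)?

E[V] = -5, Var(V) = 64

From Q = -3.8V - 27: E[Q] = a·E[V] + b, so E[V] = (E[Q] − b)/a = (-8 − (-27))/(-3.8) = -5.
Var(Q) = a²·Var(V), so Var(V) = 924.16/(-3.8)² = 64.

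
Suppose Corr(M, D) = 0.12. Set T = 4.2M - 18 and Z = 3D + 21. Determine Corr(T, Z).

Linear rescalings preserve correlation up to sign; here the slopes 4.2 and 3 have the same sign, so Corr(T, Z) = Corr(M, D) = 0.12.

Corr(T, Z) = 0.12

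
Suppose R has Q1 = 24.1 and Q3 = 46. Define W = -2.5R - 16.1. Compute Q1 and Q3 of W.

a = -2.5 < 0 reverses order: Q1(W) comes from Q3(R), Q3(W) from Q1(R).
Q1(W) = (-2.5)·46 + (-16.1) = -131.1; Q3(W) = (-2.5)·24.1 + (-16.1) = -76.35.

Q1(W) = -131.1, Q3(W) = -76.35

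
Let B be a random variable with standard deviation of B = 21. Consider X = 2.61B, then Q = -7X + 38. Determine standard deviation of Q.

standard deviation of Q = 383.67

standard deviation of X = |2.61|·21 = 54.81.
standard deviation of Q = |-7|·54.81 = 383.67.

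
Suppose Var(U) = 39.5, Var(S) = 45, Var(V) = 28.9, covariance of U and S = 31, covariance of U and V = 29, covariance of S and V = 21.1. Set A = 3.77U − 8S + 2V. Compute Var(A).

Var(A) = 1449.20955

Var(A) = a²·Var(U) + b²·Var(S) + c²·Var(V) + 2ab·covariance of U and S + 2ac·covariance of U and V + 2bc·covariance of S and V, with a = 3.77, b = -8, c = 2.
= 561.40955 + 2880 + 115.6 + (-1869.92) + 437.32 + (-675.2)
= 1449.20955.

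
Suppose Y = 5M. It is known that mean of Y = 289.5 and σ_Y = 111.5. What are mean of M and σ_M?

mean of M = 57.9, σ_M = 22.3

From Y = 5M: mean of Y = a·mean of M + b, so mean of M = (mean of Y − b)/a = (289.5 − 0)/5 = 57.9.
σ_Y = |a|·σ_M, so σ_M = 111.5/|5| = 22.3.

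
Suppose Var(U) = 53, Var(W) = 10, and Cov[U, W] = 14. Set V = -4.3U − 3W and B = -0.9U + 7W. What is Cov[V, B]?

By bilinearity, Cov[V, B] = ac·Var(U) + bd·Var(W) + (ad+bc)·Cov[U, W], with a=-4.3, b=-3, c=-0.9, d=7.
ac·Var(U) = (-4.3)·(-0.9)·53 = 205.11
bd·Var(W) = (-3)·7·10 = -210
(ad+bc)·Cov[U, W] = (-27.4)·14 = -383.6
Cov[V, B] = 205.11 + (-210) + (-383.6) = -388.49.

Cov[V, B] = -388.49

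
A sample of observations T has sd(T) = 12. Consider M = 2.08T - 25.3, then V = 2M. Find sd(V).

sd(V) = 49.92

sd(M) = |2.08|·12 = 24.96.
sd(V) = |2|·24.96 = 49.92.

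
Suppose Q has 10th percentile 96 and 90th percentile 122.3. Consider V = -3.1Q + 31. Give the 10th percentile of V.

10th percentile of V = -348.13

Since a = -3.1 < 0 the transformation is decreasing, reversing order: the 10th percentile of V corresponds to the 90th percentile of Q.
So P_{10}(V) = a·P_{90}(Q) + b = (-3.1)·122.3 + 31 = -348.13.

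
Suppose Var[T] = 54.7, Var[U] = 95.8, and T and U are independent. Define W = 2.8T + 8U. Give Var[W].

Var[W] = a²·Var[T] + b²·Var[U] + 2ab·Cov[T, U] with a = 2.8, b = 8.
Independence gives Cov[T, U] = 0.
= 2.8²·54.7 + 8²·95.8 + 2·2.8·8·0
= 428.848 + 6131.2 + 0 = 6560.048.

Var[W] = 6560.048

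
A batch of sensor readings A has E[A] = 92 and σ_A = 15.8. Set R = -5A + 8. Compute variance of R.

R = -5A + 8 is linear with a = -5, b = 8.
variance of A = 15.8² = 249.64.
variance of R = a²·variance of A = (-5)²·249.64 = 6241 (the additive constant 8 does not affect variance).

variance of R = 6241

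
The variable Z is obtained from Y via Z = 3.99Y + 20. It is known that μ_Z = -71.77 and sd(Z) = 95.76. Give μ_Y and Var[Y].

μ_Y = -23, Var[Y] = 576

From Z = 3.99Y + 20: μ_Z = a·μ_Y + b, so μ_Y = (μ_Z − b)/a = (-71.77 − 20)/3.99 = -23.
Var[Z] = 95.76² = 9169.9776.
Var[Z] = a²·Var[Y], so Var[Y] = 9169.9776/3.99² = 576.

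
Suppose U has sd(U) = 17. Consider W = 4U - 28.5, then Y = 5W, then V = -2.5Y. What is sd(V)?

sd(W) = |4|·17 = 68.
sd(Y) = |5|·68 = 340.
sd(V) = |-2.5|·340 = 850.

sd(V) = 850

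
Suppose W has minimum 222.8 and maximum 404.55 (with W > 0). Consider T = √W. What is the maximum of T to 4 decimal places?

max(T) = 20.1134

√W is increasing on this domain, so max(T) comes from max(W) = 404.55: max(T) = √(404.55) ≈ 20.1134.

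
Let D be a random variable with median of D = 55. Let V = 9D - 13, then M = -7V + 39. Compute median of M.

median of V = 9·55 + (-13) = 482.
median of M = (-7)·482 + 39 = -3335.

median of M = -3335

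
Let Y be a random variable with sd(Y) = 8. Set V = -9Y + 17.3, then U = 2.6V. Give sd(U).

sd(U) = 187.2

sd(V) = |-9|·8 = 72.
sd(U) = |2.6|·72 = 187.2.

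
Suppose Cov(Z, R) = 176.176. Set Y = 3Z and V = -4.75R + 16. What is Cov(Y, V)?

Cov(Y, V) = -2510.508

Cov(Y, V) = a·c·Cov(Z, R) = 3·(-4.75)·176.176 = -2510.508. Additive constants drop out.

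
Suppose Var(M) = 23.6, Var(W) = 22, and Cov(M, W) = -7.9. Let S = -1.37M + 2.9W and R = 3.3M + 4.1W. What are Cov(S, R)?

Cov(S, R) = 123.6557

By bilinearity, Cov(S, R) = ac·Var(M) + bd·Var(W) + (ad+bc)·Cov(M, W), with a=-1.37, b=2.9, c=3.3, d=4.1.
ac·Var(M) = (-1.37)·3.3·23.6 = -106.6956
bd·Var(W) = 2.9·4.1·22 = 261.58
(ad+bc)·Cov(M, W) = (3.953)·(-7.9) = -31.2287
Cov(S, R) = -106.6956 + 261.58 + (-31.2287) = 123.6557.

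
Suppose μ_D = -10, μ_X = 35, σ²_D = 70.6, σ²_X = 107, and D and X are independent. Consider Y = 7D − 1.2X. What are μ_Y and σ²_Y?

μ_Y = -112, σ²_Y = 3613.48

μ_Y = 7·μ_D + (-1.2)·μ_X = 7·(-10) + (-1.2)·35 = -112.
σ²_Y = a²·σ²_D + b²·σ²_X + 2ab·Cov[D, X] with a = 7, b = -1.2.
Independence gives Cov[D, X] = 0.
= 7²·70.6 + (-1.2)²·107 + 2·7·(-1.2)·0
= 3459.4 + 154.08 + 0 = 3613.48.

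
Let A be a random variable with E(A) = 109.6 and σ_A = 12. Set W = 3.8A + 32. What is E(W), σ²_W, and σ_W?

E(W) = 448.48, σ²_W = 2079.36, σ_W = 45.6

W = 3.8A + 32 is linear with a = 3.8, b = 32.
E(W) = a·E(A) + b = 3.8·109.6 + 32 = 448.48.
σ²_A = 12² = 144.
σ²_W = a²·σ²_A = 3.8²·144 = 2079.36 (the additive constant 32 does not affect variance).
σ_W = |a|·σ_A = |3.8|·12 = 45.6.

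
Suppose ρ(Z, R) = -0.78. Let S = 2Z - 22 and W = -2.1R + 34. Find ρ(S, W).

Linear rescalings preserve |correlation|; the slopes 2 and -2.1 have opposite signs, so the correlation flips sign: ρ(S, W) = −ρ(Z, R) = 0.78.

ρ(S, W) = 0.78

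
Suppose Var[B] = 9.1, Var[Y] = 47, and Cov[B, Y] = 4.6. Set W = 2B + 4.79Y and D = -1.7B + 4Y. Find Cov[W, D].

By bilinearity, Cov[W, D] = ac·Var[B] + bd·Var[Y] + (ad+bc)·Cov[B, Y], with a=2, b=4.79, c=-1.7, d=4.
ac·Var[B] = 2·(-1.7)·9.1 = -30.94
bd·Var[Y] = 4.79·4·47 = 900.52
(ad+bc)·Cov[B, Y] = (-0.143)·4.6 = -0.6578
Cov[W, D] = -30.94 + 900.52 + (-0.6578) = 868.9222.

Cov[W, D] = 868.9222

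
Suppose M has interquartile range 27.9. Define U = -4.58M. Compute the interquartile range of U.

Under U = aM + b, IQR(U) = |a|·IQR(M) = |-4.58|·27.9 = 127.782 (shifts cancel; spread scales by |a|).

IQR(U) = 127.782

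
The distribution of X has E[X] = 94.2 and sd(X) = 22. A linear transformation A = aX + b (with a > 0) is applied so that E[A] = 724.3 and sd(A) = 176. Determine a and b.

a = 8, b = -29.3

sd(A) = a·sd(X) (a > 0), so a = 176/22 = 8.
E[A] = a·E[X] + b, so b = 724.3 − 8·94.2 = -29.3.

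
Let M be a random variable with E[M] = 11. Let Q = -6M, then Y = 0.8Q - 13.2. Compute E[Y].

E[Y] = -66

E[Q] = (-6)·11 = -66.
E[Y] = 0.8·(-66) + (-13.2) = -66.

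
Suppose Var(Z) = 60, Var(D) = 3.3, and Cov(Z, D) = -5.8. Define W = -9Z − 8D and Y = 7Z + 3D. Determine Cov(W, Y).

Cov(W, Y) = -3377.8

By bilinearity, Cov(W, Y) = ac·Var(Z) + bd·Var(D) + (ad+bc)·Cov(Z, D), with a=-9, b=-8, c=7, d=3.
ac·Var(Z) = (-9)·7·60 = -3780
bd·Var(D) = (-8)·3·3.3 = -79.2
(ad+bc)·Cov(Z, D) = (-83)·(-5.8) = 481.4
Cov(W, Y) = -3780 + (-79.2) + 481.4 = -3377.8.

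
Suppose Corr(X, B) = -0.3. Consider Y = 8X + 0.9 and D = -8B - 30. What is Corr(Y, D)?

Corr(Y, D) = 0.3

Linear rescalings preserve |correlation|; the slopes 8 and -8 have opposite signs, so the correlation flips sign: Corr(Y, D) = −Corr(X, B) = 0.3.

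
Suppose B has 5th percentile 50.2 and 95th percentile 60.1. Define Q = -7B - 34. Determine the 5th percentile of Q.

5th percentile of Q = -454.7

Since a = -7 < 0 the transformation is decreasing, reversing order: the 5th percentile of Q corresponds to the 95th percentile of B.
So P_{5}(Q) = a·P_{95}(B) + b = (-7)·60.1 + (-34) = -454.7.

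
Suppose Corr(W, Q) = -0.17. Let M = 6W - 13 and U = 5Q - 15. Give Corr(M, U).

Corr(M, U) = -0.17

Linear rescalings preserve correlation up to sign; here the slopes 6 and 5 have the same sign, so Corr(M, U) = Corr(W, Q) = -0.17.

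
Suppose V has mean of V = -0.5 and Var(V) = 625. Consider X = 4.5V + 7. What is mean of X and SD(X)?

X = 4.5V + 7 is linear with a = 4.5, b = 7.
mean of X = a·mean of V + b = 4.5·(-0.5) + 7 = 4.75.
SD(V) = √625 = 25.
SD(X) = |a|·SD(V) = |4.5|·25 = 112.5.

mean of X = 4.75, SD(X) = 112.5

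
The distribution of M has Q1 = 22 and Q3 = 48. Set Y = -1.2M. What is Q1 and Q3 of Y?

Q1(Y) = -57.6, Q3(Y) = -26.4

a = -1.2 < 0 reverses order: Q1(Y) comes from Q3(M), Q3(Y) from Q1(M).
Q1(Y) = (-1.2)·48 = -57.6; Q3(Y) = (-1.2)·22 = -26.4.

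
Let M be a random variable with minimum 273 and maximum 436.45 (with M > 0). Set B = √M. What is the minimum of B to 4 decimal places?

√M is increasing on this domain, so min(B) comes from min(M) = 273: min(B) = √(273) ≈ 16.5227.

min(B) = 16.5227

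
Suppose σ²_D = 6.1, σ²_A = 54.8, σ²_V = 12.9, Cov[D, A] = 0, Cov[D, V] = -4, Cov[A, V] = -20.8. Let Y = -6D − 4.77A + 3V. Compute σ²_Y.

σ²_Y = a²·σ²_D + b²·σ²_A + c²·σ²_V + 2ab·Cov[D, A] + 2ac·Cov[D, V] + 2bc·Cov[A, V], with a = -6, b = -4.77, c = 3.
= 219.6 + 1246.85892 + 116.1 + 0 + 144 + 595.296
= 2321.85492.

σ²_Y = 2321.85492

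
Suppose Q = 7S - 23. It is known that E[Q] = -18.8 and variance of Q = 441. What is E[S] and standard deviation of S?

E[S] = 0.6, standard deviation of S = 3

From Q = 7S - 23: E[Q] = a·E[S] + b, so E[S] = (E[Q] − b)/a = (-18.8 − (-23))/7 = 0.6.
standard deviation of Q = √441 = 21.
standard deviation of Q = |a|·standard deviation of S, so standard deviation of S = 21/|7| = 3.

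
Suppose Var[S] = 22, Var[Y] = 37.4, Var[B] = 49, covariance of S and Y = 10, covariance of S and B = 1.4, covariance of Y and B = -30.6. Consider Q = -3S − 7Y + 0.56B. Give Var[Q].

Var[Q] = 2701.1664

Var[Q] = a²·Var[S] + b²·Var[Y] + c²·Var[B] + 2ab·covariance of S and Y + 2ac·covariance of S and B + 2bc·covariance of Y and B, with a = -3, b = -7, c = 0.56.
= 198 + 1832.6 + 15.3664 + 420 + (-4.704) + 239.904
= 2701.1664.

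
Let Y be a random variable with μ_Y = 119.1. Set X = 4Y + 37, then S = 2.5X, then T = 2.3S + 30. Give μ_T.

μ_T = 2982.05

μ_X = 4·119.1 + 37 = 513.4.
μ_S = 2.5·513.4 = 1283.5.
μ_T = 2.3·1283.5 + 30 = 2982.05.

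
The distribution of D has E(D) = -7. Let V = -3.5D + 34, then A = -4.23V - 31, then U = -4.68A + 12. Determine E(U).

E(V) = (-3.5)·(-7) + 34 = 58.5.
E(A) = (-4.23)·58.5 + (-31) = -278.455.
E(U) = (-4.68)·(-278.455) + 12 = 1315.1694.

E(U) = 1315.1694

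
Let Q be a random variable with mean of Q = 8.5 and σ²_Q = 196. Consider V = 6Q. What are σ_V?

σ_V = 84

V = 6Q is linear with a = 6, b = 0.
σ_Q = √196 = 14.
σ_V = |a|·σ_Q = |6|·14 = 84.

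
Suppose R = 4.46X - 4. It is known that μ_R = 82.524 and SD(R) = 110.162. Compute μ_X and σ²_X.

μ_X = 19.4, σ²_X = 610.09

From R = 4.46X - 4: μ_R = a·μ_X + b, so μ_X = (μ_R − b)/a = (82.524 − (-4))/4.46 = 19.4.
σ²_R = 110.162² = 12135.666244.
σ²_R = a²·σ²_X, so σ²_X = 12135.666244/4.46² = 610.09.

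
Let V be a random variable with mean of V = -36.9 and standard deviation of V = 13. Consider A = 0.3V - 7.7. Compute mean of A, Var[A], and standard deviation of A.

A = 0.3V - 7.7 is linear with a = 0.3, b = -7.7.
mean of A = a·mean of V + b = 0.3·(-36.9) + (-7.7) = -18.77.
Var[V] = 13² = 169.
Var[A] = a²·Var[V] = 0.3²·169 = 15.21 (the additive constant -7.7 does not affect variance).
standard deviation of A = |a|·standard deviation of V = |0.3|·13 = 3.9.

mean of A = -18.77, Var[A] = 15.21, standard deviation of A = 3.9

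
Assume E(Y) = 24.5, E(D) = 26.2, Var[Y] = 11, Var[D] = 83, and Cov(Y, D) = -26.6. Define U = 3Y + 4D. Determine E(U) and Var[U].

E(U) = 178.3, Var[U] = 788.6

E(U) = 3·E(Y) + 4·E(D) = 3·24.5 + 4·26.2 = 178.3.
Var[U] = a²·Var[Y] + b²·Var[D] + 2ab·Cov(Y, D) with a = 3, b = 4.
= 3²·11 + 4²·83 + 2·3·4·(-26.6)
= 99 + 1328 + (-638.4) = 788.6.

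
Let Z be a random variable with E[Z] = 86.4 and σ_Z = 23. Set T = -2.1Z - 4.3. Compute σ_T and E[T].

σ_T = 48.3, E[T] = -185.74

T = -2.1Z - 4.3 is linear with a = -2.1, b = -4.3.
σ_T = |a|·σ_Z = |-2.1|·23 = 48.3.
E[T] = a·E[Z] + b = (-2.1)·86.4 + (-4.3) = -185.74.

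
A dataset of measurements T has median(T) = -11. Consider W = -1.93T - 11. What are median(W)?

median(W) = 10.23

A linear map preserves order up to sign, so median(W) = a·median(T) + b = (-1.93)·(-11) + (-11) = 10.23.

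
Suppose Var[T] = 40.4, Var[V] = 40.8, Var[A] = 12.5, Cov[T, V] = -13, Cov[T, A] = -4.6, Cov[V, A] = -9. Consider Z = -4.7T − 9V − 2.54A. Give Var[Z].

Var[Z] = a²·Var[T] + b²·Var[V] + c²·Var[A] + 2ab·Cov[T, V] + 2ac·Cov[T, A] + 2bc·Cov[V, A], with a = -4.7, b = -9, c = -2.54.
= 892.436 + 3304.8 + 80.645 + (-1099.8) + (-109.8296) + (-411.48)
= 2656.7714.

Var[Z] = 2656.7714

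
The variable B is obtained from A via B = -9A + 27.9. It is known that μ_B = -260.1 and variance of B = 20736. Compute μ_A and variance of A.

μ_A = 32, variance of A = 256

From B = -9A + 27.9: μ_B = a·μ_A + b, so μ_A = (μ_B − b)/a = (-260.1 − 27.9)/(-9) = 32.
variance of B = a²·variance of A, so variance of A = 20736/(-9)² = 256.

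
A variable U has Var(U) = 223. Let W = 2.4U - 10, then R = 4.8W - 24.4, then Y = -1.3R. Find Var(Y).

Var(Y) = 50014.568448

Var(W) = 2.4²·223 = 1284.48.
Var(R) = 4.8²·1284.48 = 29594.4192.
Var(Y) = (-1.3)²·29594.4192 = 50014.568448.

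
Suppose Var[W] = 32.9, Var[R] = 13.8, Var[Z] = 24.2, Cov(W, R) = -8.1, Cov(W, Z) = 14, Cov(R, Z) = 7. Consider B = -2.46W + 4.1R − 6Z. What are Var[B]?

Var[B] = a²·Var[W] + b²·Var[R] + c²·Var[Z] + 2ab·Cov(W, R) + 2ac·Cov(W, Z) + 2bc·Cov(R, Z), with a = -2.46, b = 4.1, c = -6.
= 199.09764 + 231.978 + 871.2 + 163.3932 + 413.28 + (-344.4)
= 1534.54884.

Var[B] = 1534.54884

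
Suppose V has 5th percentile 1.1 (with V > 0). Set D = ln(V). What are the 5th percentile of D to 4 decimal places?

5th percentile of D = 0.0953

ln(V) is increasing, so P_{5}(D) = g(P_{5}(V)) ≈ 0.0953.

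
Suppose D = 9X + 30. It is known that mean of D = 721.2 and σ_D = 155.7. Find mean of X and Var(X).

From D = 9X + 30: mean of D = a·mean of X + b, so mean of X = (mean of D − b)/a = (721.2 − 30)/9 = 76.8.
Var(D) = 155.7² = 24242.49.
Var(D) = a²·Var(X), so Var(X) = 24242.49/9² = 299.29.

mean of X = 76.8, Var(X) = 299.29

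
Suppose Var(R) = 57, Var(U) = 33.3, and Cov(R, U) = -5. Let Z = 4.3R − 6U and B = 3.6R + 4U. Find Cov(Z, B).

Cov(Z, B) = 105.16

By bilinearity, Cov(Z, B) = ac·Var(R) + bd·Var(U) + (ad+bc)·Cov(R, U), with a=4.3, b=-6, c=3.6, d=4.
ac·Var(R) = 4.3·3.6·57 = 882.36
bd·Var(U) = (-6)·4·33.3 = -799.2
(ad+bc)·Cov(R, U) = (-4.4)·(-5) = 22
Cov(Z, B) = 882.36 + (-799.2) + 22 = 105.16.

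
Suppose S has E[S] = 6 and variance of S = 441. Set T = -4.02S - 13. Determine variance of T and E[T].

variance of T = 7126.7364, E[T] = -37.12

T = -4.02S - 13 is linear with a = -4.02, b = -13.
variance of T = a²·variance of S = (-4.02)²·441 = 7126.7364 (the additive constant -13 does not affect variance).
E[T] = a·E[S] + b = (-4.02)·6 + (-13) = -37.12.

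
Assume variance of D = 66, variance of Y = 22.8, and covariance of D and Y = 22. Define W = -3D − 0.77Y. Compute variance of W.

variance of W = a²·variance of D + b²·variance of Y + 2ab·covariance of D and Y with a = -3, b = -0.77.
= (-3)²·66 + (-0.77)²·22.8 + 2·(-3)·(-0.77)·22
= 594 + 13.51812 + 101.64 = 709.15812.

variance of W = 709.15812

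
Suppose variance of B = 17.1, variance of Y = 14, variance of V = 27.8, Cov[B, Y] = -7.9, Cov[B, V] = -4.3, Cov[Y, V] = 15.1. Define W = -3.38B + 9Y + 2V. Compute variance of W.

variance of W = a²·variance of B + b²·variance of Y + c²·variance of V + 2ab·Cov[B, Y] + 2ac·Cov[B, V] + 2bc·Cov[Y, V], with a = -3.38, b = 9, c = 2.
= 195.35724 + 1134 + 111.2 + 480.636 + 58.136 + 543.6
= 2522.92924.

variance of W = 2522.92924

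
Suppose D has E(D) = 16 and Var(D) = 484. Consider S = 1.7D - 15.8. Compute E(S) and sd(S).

E(S) = 11.4, sd(S) = 37.4

S = 1.7D - 15.8 is linear with a = 1.7, b = -15.8.
E(S) = a·E(D) + b = 1.7·16 + (-15.8) = 11.4.
sd(D) = √484 = 22.
sd(S) = |a|·sd(D) = |1.7|·22 = 37.4.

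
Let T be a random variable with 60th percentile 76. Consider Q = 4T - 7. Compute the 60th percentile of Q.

Since a = 4 > 0 the transformation is increasing, so the 60th percentile of Q = a·(P_{60} of T) + b = 4·76 + (-7) = 297.

60th percentile of Q = 297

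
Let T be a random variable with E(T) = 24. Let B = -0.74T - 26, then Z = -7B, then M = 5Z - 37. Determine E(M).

E(B) = (-0.74)·24 + (-26) = -43.76.
E(Z) = (-7)·(-43.76) = 306.32.
E(M) = 5·306.32 + (-37) = 1494.6.

E(M) = 1494.6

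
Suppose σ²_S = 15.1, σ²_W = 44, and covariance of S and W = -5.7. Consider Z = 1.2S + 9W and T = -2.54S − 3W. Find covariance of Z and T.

By bilinearity, covariance of Z and T = ac·σ²_S + bd·σ²_W + (ad+bc)·covariance of S and W, with a=1.2, b=9, c=-2.54, d=-3.
ac·σ²_S = 1.2·(-2.54)·15.1 = -46.0248
bd·σ²_W = 9·(-3)·44 = -1188
(ad+bc)·covariance of S and W = (-26.46)·(-5.7) = 150.822
covariance of Z and T = -46.0248 + (-1188) + 150.822 = -1083.2028.

covariance of Z and T = -1083.2028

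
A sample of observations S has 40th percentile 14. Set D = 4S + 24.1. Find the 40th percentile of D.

40th percentile of D = 80.1

Since a = 4 > 0 the transformation is increasing, so the 40th percentile of D = a·(P_{40} of S) + b = 4·14 + 24.1 = 80.1.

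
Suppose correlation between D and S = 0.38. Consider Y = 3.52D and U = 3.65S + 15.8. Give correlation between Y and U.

Linear rescalings preserve correlation up to sign; here the slopes 3.52 and 3.65 have the same sign, so correlation between Y and U = correlation between D and S = 0.38.

correlation between Y and U = 0.38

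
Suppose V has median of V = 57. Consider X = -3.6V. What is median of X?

median of X = -205.2

A linear map preserves order up to sign, so median of X = a·median of V + b = (-3.6)·57 = -205.2.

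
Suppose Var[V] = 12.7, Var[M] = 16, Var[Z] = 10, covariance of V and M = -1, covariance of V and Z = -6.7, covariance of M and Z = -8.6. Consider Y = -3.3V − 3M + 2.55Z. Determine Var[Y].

Var[Y] = a²·Var[V] + b²·Var[M] + c²·Var[Z] + 2ab·covariance of V and M + 2ac·covariance of V and Z + 2bc·covariance of M and Z, with a = -3.3, b = -3, c = 2.55.
= 138.303 + 144 + 65.025 + (-19.8) + 112.761 + 131.58
= 571.869.

Var[Y] = 571.869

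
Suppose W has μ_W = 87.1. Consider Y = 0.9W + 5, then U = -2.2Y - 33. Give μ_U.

μ_U = -216.458

μ_Y = 0.9·87.1 + 5 = 83.39.
μ_U = (-2.2)·83.39 + (-33) = -216.458.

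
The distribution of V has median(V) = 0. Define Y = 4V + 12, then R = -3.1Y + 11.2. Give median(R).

median(R) = -26

median(Y) = 4·0 + 12 = 12.
median(R) = (-3.1)·12 + 11.2 = -26.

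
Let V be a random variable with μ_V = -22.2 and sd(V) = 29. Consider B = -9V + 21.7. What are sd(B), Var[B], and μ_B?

B = -9V + 21.7 is linear with a = -9, b = 21.7.
sd(B) = |a|·sd(V) = |-9|·29 = 261.
Var[V] = 29² = 841.
Var[B] = a²·Var[V] = (-9)²·841 = 68121 (the additive constant 21.7 does not affect variance).
μ_B = a·μ_V + b = (-9)·(-22.2) + 21.7 = 221.5.

sd(B) = 261, Var[B] = 68121, μ_B = 221.5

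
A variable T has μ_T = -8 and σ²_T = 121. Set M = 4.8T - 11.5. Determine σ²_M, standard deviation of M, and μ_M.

σ²_M = 2787.84, standard deviation of M = 52.8, μ_M = -49.9

M = 4.8T - 11.5 is linear with a = 4.8, b = -11.5.
σ²_M = a²·σ²_T = 4.8²·121 = 2787.84 (the additive constant -11.5 does not affect variance).
standard deviation of T = √121 = 11.
standard deviation of M = |a|·standard deviation of T = |4.8|·11 = 52.8.
μ_M = a·μ_T + b = 4.8·(-8) + (-11.5) = -49.9.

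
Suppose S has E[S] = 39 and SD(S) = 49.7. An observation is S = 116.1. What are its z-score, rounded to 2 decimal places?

z = (S − E[S]) / SD(S) = (116.1 − 39) / 49.7 ≈ 1.55.

z = 1.55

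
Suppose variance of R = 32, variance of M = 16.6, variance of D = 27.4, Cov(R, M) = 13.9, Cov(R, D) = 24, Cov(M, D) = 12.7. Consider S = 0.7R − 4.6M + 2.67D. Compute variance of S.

variance of S = a²·variance of R + b²·variance of M + c²·variance of D + 2ab·Cov(R, M) + 2ac·Cov(R, D) + 2bc·Cov(M, D), with a = 0.7, b = -4.6, c = 2.67.
= 15.68 + 351.256 + 195.33186 + (-89.516) + 89.712 + (-311.9628)
= 250.50106.

variance of S = 250.50106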